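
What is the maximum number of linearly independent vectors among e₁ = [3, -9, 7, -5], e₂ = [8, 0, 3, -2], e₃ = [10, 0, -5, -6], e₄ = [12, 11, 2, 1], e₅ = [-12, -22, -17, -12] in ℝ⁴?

Put the 4×5 matrix [e₁|e₂|e₃|e₄|e₅] into echelon form.
There are 4 pivot columns, so rank = 4.
(With 5 elements in a 4-dimensional space the rank is at most 4.)

4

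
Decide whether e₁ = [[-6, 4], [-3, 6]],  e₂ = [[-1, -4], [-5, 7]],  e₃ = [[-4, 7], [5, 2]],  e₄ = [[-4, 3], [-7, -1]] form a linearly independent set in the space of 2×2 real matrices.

Take coordinates with respect to the standard basis {E₁₁, E₁₂, E₂₁, E₂₂}.
Row-reduce the matrix whose columns are e₁, e₂, e₃, e₄.
The reduction yields 4 nonzero rows, so the rank is 4.
Since rank = 4 (the number of vectors), the set is linearly independent.

linearly independent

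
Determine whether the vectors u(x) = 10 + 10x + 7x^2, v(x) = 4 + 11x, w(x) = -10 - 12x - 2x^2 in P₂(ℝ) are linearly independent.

Take coordinates with respect to the standard basis {1, x, x^2}.
Row-reduce the matrix whose columns are u, v, w.
The reduction yields 3 nonzero rows, so the rank is 3.
Since rank = 3 (the number of vectors), the set is linearly independent.

linearly independent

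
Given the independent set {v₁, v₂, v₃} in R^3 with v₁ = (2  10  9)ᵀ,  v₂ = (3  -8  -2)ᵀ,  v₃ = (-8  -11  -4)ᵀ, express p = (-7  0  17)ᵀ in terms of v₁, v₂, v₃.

p = 3v₁ + v₂ + 2v₃

Set up the augmented matrix [v₁ | v₂ | v₃ | p] and row-reduce.
The system has the unique solution (a₁, a₂, a₃) = (3, 1, 2).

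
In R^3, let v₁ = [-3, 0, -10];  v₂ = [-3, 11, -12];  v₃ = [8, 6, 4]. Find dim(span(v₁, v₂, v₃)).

3

Row-reduce the 3×3 matrix with these as rows.
The echelon form has 3 nonzero rows, so the rank is 3.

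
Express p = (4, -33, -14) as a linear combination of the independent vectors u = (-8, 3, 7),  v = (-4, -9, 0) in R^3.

p = -2u + 3v

Since u, v are independent, the coefficients expressing p are uniquely determined by a linear system.
Row-reducing the augmented matrix gives the unique coefficients (α₁, α₂) = (-2, 3).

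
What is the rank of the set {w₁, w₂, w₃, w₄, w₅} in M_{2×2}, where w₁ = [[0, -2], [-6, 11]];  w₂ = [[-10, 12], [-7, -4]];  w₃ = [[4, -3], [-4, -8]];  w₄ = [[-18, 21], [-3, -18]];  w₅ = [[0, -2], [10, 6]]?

Pass to coordinate vectors with respect to the basis {E₁₁, E₁₂, E₂₁, E₂₂}.
Row-reduce the 5×4 matrix with these as rows.
There are 4 pivot columns, so rank = 4.
(With 5 elements in a 4-dimensional space the rank is at most 4.)

4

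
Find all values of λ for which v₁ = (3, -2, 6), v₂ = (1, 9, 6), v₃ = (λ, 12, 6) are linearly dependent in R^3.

λ = 5/11

The vectors are dependent exactly when the determinant of the matrix with rows v₁, v₂, v₃ vanishes.
Cofactor expansion gives det = 30 - 66*λ.
Solving 30 - 66*λ = 0 yields λ = 5/11.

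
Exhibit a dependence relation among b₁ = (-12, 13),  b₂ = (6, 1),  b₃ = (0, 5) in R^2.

b₁ + 2b₂ - 3b₃ = 0

Row-reduce the matrix with b₁, b₂, b₃ as columns; the null space gives the coefficients.
The free variable yields coefficients (1, 2, -3) (any nonzero multiple also works).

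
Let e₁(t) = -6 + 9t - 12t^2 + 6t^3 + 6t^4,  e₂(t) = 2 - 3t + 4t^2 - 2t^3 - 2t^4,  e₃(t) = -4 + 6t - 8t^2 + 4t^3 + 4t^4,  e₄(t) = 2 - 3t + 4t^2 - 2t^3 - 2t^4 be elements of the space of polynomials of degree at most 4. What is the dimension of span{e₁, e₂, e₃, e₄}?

Use coordinates relative to {1, t, …, t^4}.
Apply Gaussian elimination to the matrix whose rows are e₁, e₂, e₃, e₄.
There is 1 pivot column, so rank = 1.

1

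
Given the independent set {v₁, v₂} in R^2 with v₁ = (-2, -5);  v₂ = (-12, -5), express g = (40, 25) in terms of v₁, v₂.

Write g = α₁v₁ + α₂v₂ and equate components.
Row-reducing the augmented matrix gives the unique coefficients (α₁, α₂) = (-2, -3).

g = -2v₁ - 3v₂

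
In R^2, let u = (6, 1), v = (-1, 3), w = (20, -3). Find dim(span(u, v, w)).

dim = 2

Row-reduce the 3×2 matrix with these as rows.
There are 2 pivot columns, so rank = 2.
(With 3 elements in a 2-dimensional space the rank is at most 2.)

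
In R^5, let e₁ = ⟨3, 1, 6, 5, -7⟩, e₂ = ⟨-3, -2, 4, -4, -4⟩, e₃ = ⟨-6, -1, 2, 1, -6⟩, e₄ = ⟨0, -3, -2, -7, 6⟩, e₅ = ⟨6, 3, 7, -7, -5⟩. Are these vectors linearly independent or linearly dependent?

Row-reduce the matrix whose columns are e₁, e₂, e₃, e₄, e₅.
The reduction yields 5 nonzero rows, so the rank is 5.
Since rank = 5 (the number of vectors), the set is linearly independent.

linearly independent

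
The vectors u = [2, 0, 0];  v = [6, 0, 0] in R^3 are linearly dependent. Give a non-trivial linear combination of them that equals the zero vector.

3u - v = 0

Row-reduce the matrix with u, v as columns; the null space gives the coefficients.
One solution (up to scaling) is (3, -1).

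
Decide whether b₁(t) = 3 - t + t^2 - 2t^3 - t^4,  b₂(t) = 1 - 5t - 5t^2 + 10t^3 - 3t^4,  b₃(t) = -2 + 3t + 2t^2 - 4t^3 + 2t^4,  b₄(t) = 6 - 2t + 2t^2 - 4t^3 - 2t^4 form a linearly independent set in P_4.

linearly dependent

Take coordinates with respect to the standard basis {1, t, …, t^4}.
One vector is a scalar multiple of another, so the set is dependent.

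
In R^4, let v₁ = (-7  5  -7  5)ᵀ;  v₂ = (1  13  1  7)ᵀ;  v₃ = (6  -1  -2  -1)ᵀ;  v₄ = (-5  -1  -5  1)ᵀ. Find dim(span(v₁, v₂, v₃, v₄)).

Row-reduce the 4×4 matrix with these as rows.
Reduction leaves 3 leading entries, giving rank 3.

dim = 3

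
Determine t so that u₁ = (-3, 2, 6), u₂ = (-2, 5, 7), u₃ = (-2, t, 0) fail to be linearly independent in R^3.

t = -32/9

Place the vectors as rows of a 3×3 matrix; dependence ⇔ determinant zero.
Cofactor expansion gives det = 9*t + 32.
Setting this to zero gives t = -32/9.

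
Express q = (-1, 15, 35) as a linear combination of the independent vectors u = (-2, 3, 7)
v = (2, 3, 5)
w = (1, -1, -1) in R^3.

q = 4u + 2v + 3w

Set up the augmented matrix [u | v | w | q] and row-reduce.
Back-substitution yields (a₁, a₂, a₃) = (4, 2, 3).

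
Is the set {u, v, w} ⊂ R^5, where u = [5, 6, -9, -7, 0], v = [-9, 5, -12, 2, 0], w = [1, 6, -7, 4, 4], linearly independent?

Row-reduce the matrix whose columns are u, v, w.
The reduction yields 3 nonzero rows, so the rank is 3.
Since rank = 3 (the number of vectors), the set is linearly independent.

linearly independent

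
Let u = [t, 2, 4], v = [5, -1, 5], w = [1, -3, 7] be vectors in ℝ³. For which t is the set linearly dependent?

The set is linearly dependent precisely when det[u; v; w] = 0.
The determinant works out to 8*t - 116.
Setting this to zero gives t = 29/2.

t = 29/2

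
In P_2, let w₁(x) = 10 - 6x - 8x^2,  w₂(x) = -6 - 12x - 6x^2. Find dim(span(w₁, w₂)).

dim = 2

Represent each element by its coordinate vector in ℝ³.
Form the matrix with w₁, w₂ as columns and reduce.
There are 2 pivot columns, so rank = 2.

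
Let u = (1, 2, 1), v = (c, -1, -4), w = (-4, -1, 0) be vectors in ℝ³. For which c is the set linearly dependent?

c = 24

Place the vectors as rows of a 3×3 matrix; dependence ⇔ determinant zero.
The determinant works out to 24 - c.
This vanishes exactly when c = 24.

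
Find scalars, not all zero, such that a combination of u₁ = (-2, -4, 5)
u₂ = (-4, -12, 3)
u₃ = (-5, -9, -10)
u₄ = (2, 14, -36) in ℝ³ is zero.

2u₁ + 2u₂ - 2u₃ + u₄ = 0

Write the vectors as columns of a matrix and find a nonzero vector in its null space.
One solution (up to scaling) is (2, 2, -2, 1).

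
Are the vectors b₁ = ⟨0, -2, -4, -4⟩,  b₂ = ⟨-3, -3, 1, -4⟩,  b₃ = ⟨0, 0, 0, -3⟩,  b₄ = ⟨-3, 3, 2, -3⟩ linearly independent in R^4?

Row-reduce the matrix whose columns are b₁, b₂, b₃, b₄.
The reduction yields 4 nonzero rows, so the rank is 4.
Since rank = 4 (the number of vectors), the set is linearly independent.

linearly independent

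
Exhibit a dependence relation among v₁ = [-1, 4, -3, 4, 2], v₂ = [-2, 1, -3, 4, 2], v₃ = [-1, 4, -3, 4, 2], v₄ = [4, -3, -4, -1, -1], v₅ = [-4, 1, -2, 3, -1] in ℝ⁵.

v₁ - v₃ = 0

Row-reduce the matrix with v₁, v₂, v₃, v₄, v₅ as columns; the null space gives the coefficients.
A generator of the null space is (1, 0, -1, 0, 0).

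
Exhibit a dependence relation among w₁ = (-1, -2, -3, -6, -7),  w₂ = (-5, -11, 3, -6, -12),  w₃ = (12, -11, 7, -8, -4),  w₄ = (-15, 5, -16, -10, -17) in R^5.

3w₁ - w₃ - w₄ = 0

Solve the homogeneous system with w₁, w₂, w₃, w₄ as columns by row-reducing the coefficient matrix.
One solution (up to scaling) is (3, 0, -1, -1).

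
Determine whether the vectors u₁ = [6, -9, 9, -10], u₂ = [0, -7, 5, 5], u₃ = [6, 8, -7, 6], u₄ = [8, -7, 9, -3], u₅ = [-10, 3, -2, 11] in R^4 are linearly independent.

There are 5 vectors in a 4-dimensional space, so they cannot be linearly independent.

linearly dependent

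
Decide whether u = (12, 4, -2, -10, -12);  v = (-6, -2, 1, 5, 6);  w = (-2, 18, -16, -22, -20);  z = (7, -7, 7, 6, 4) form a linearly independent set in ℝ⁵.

linearly dependent

Place the vectors as rows of a 4×5 matrix and reduce to echelon form.
The reduction yields 2 nonzero rows, so the rank is 2.
Since rank 2 < 4, the set is linearly dependent.
Indeed u + 2v = 0.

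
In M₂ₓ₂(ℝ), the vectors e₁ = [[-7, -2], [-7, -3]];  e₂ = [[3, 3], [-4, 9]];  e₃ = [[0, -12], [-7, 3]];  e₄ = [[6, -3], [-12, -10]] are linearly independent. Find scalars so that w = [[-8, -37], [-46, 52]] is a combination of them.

Identify each element with its coordinate vector in ℝ⁴ via {E₁₁, E₁₂, E₂₁, E₂₂}.
Write w = α₁e₁ + … + α₄e₄ and equate components.
Back-substitution yields (α₁, …, α₄) = (2, 4, 4, -1).

w = 2e₁ + 4e₂ + 4e₃ - e₄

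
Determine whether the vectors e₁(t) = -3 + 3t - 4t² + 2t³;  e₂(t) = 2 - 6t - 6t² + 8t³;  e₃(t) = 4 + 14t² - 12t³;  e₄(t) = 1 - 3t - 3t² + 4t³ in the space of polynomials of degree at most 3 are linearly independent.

Write each element as a coordinate vector in ℝ⁴ using {1, t, …, t³}.
One vector is a scalar multiple of another, so the set is dependent.

linearly dependent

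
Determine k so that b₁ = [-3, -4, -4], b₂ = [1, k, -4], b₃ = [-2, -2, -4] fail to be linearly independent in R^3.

k = 4

The set is linearly dependent precisely when det[b₁; b₂; b₃] = 0.
Cofactor expansion gives det = 4*k - 16.
Setting this to zero gives k = 4.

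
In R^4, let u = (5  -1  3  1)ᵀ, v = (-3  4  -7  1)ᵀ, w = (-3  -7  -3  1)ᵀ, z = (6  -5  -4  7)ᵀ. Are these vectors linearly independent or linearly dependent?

linearly independent

The matrix [u|v|w|z] has determinant -474.
A nonzero determinant means the columns are linearly independent.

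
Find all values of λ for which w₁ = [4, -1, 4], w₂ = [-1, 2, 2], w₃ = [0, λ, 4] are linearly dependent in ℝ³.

λ = 7/3

The vectors are dependent exactly when the determinant of the matrix with rows w₁, w₂, w₃ vanishes.
Cofactor expansion gives det = 28 - 12*λ.
This vanishes exactly when λ = 7/3.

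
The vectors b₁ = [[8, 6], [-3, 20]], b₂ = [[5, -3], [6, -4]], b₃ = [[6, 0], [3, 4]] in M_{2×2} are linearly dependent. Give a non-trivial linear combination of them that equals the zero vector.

b₁ + 2b₂ - 3b₃ = 0

Take coordinates with respect to {E₁₁, E₁₂, E₂₁, E₂₂}.
Row-reduce the matrix with b₁, b₂, b₃ as columns; the null space gives the coefficients.
The free variable yields coefficients (1, 2, -3) (any nonzero multiple also works).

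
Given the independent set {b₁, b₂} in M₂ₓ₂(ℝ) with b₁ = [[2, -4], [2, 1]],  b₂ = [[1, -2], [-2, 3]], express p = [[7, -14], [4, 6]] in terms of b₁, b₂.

Take coordinate vectors relative to {E₁₁, E₁₂, E₂₁, E₂₂}.
Write p = a₁b₁ + a₂b₂ and equate components.
The system has the unique solution (a₁, a₂) = (3, 1).

p = 3b₁ + b₂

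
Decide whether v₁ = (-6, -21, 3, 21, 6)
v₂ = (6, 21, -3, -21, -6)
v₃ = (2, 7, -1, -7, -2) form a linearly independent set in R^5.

linearly dependent

Place the vectors as rows of a 3×5 matrix and reduce to echelon form.
The reduction yields 1 nonzero row, so the rank is 1.
Since rank 1 < 3, the set is linearly dependent.
Indeed v₁ + v₂ = 0.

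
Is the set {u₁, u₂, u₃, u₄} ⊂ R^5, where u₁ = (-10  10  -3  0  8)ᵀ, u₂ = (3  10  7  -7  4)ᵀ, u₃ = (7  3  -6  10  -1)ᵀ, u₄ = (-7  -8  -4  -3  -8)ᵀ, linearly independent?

linearly independent

Place the vectors as rows of a 4×5 matrix and reduce to echelon form.
The reduction yields 4 nonzero rows, so the rank is 4.
Since rank = 4 (the number of vectors), the set is linearly independent.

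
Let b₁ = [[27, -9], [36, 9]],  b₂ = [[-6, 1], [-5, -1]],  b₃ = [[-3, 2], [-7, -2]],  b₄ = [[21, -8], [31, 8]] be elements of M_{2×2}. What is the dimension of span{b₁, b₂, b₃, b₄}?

Pass to coordinate vectors with respect to the basis {E₁₁, E₁₂, E₂₁, E₂₂}.
Apply Gaussian elimination to the matrix whose rows are b₁, b₂, b₃, b₄.
The echelon form has 2 nonzero rows, so the rank is 2.

dim = 2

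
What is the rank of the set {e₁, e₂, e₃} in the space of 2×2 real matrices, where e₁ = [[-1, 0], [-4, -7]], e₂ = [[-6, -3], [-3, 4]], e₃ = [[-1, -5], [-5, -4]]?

Represent each element by its coordinate vector in ℝ⁴.
Put the 4×3 matrix [e₁|e₂|e₃] into echelon form.
There are 3 pivot columns, so rank = 3.

rank 3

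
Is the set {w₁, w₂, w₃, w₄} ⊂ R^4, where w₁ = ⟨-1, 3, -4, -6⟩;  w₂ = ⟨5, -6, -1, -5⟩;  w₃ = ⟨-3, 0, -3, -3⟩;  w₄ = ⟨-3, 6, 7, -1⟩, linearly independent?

linearly independent

The matrix [w₁|w₂|w₃|w₄] has determinant -1584.
A nonzero determinant means the columns are linearly independent.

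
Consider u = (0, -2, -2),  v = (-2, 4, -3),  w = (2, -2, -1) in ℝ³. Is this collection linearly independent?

linearly independent

Form the 3×3 matrix with these as columns; its determinant is 24.
A nonzero determinant means the columns are linearly independent.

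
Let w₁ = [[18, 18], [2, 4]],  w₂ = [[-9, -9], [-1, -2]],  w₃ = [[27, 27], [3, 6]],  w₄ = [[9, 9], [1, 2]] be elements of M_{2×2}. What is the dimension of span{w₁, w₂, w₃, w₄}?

dim = 1

Pass to coordinate vectors with respect to the basis {E₁₁, E₁₂, E₂₁, E₂₂}.
Form the matrix with w₁, w₂, w₃, w₄ as columns and reduce.
There is 1 pivot column, so rank = 1.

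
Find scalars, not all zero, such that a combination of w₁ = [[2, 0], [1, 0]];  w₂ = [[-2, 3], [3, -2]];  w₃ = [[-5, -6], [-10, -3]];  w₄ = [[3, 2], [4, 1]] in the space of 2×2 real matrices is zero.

Write each element as a vector in ℝ⁴ using {E₁₁, E₁₂, E₂₁, E₂₂}.
Set up α₁w₁ + … + α₄w₄ = 0 and solve the homogeneous system.
The free variable yields coefficients (2, 0, -1, -3) (any nonzero multiple also works).

2w₁ - w₃ - 3w₄ = 0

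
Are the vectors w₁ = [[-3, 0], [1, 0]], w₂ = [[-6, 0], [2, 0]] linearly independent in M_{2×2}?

linearly dependent

Take coordinates with respect to the standard basis {E₁₁, E₁₂, E₂₁, E₂₂}.
Place the vectors as rows of a 2×4 matrix and reduce to echelon form.
The reduction yields 1 nonzero row, so the rank is 1.
Since rank 1 < 2, the set is linearly dependent.
Indeed 2w₁ - w₂ = 0.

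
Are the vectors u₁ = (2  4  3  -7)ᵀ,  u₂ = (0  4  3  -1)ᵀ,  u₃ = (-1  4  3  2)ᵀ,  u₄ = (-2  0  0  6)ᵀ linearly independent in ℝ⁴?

linearly dependent

The matrix [u₁|u₂|u₃|u₄] has determinant 0.
A zero determinant means the columns are linearly dependent.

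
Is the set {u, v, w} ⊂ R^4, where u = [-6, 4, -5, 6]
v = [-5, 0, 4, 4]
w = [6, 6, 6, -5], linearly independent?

Place the vectors as rows of a 3×4 matrix and reduce to echelon form.
The reduction yields 3 nonzero rows, so the rank is 3.
Since rank = 3 (the number of vectors), the set is linearly independent.

linearly independent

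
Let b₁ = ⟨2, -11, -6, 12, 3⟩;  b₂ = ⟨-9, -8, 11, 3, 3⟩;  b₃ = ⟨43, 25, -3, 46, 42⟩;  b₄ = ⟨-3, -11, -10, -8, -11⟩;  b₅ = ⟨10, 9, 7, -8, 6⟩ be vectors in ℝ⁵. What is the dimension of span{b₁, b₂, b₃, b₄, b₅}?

dim = 4

Form the matrix with b₁, b₂, b₃, b₄, b₅ as columns and reduce.
There are 4 pivot columns, so rank = 4.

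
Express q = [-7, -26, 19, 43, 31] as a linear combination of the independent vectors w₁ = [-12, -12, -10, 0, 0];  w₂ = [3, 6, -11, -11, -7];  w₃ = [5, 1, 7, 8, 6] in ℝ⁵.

Write q = c₁w₁ + … + c₃w₃ and equate components.
Row-reducing the augmented matrix gives the unique coefficients (c₁, c₂, c₃) = (2, -1, 4).

q = 2w₁ - w₂ + 4w₃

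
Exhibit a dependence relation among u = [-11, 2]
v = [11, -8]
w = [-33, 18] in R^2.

u - 2v - w = 0

Write the vectors as columns of a matrix and find a nonzero vector in its null space.
The free variable yields coefficients (1, -2, -1) (any nonzero multiple also works).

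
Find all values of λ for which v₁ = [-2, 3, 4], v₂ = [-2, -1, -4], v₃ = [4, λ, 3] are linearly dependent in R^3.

The vectors are dependent exactly when the determinant of the matrix with rows v₁, v₂, v₃ vanishes.
Expanding, det = -16*λ - 8.
Setting this to zero gives λ = -1/2.

λ = -1/2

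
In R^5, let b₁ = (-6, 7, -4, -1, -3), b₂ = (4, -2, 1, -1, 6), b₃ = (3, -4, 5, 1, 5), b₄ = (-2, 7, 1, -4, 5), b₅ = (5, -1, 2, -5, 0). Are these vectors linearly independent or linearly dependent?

Form the 5×5 matrix with these as columns; its determinant is 576.
A nonzero determinant means the columns are linearly independent.

linearly independent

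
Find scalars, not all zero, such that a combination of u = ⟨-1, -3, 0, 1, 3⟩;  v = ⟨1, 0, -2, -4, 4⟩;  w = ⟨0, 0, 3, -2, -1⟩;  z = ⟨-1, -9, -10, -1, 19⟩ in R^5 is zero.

Row-reduce the matrix with u, v, w, z as columns; the null space gives the coefficients.
One solution (up to scaling) is (3, 2, -2, -1).

3u + 2v - 2w - z = 0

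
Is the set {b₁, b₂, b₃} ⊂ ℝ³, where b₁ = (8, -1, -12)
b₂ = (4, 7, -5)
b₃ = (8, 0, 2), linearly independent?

linearly independent

Row-reduce the matrix whose columns are b₁, b₂, b₃.
The reduction yields 3 nonzero rows, so the rank is 3.
Since rank = 3 (the number of vectors), the set is linearly independent.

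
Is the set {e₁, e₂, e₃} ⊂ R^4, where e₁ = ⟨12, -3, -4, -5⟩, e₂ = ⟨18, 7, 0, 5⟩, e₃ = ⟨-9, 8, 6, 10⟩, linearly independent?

Place the vectors as rows of a 3×4 matrix and reduce to echelon form.
The reduction yields 2 nonzero rows, so the rank is 2.
Since rank 2 < 3, the set is linearly dependent.

linearly dependent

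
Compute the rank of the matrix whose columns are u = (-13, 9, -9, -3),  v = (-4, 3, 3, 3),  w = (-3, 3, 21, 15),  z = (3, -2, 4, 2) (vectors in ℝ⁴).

2

Put the 4×4 matrix [u|v|w|z] into echelon form.
Reduction leaves 2 leading entries, giving rank 2.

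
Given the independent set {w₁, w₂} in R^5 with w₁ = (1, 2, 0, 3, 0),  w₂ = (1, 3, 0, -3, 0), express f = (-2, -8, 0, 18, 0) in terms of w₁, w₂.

Since w₁, w₂ are independent, the coefficients expressing f are uniquely determined by a linear system.
Row-reducing the augmented matrix gives the unique coefficients (α₁, α₂) = (2, -4).

f = 2w₁ - 4w₂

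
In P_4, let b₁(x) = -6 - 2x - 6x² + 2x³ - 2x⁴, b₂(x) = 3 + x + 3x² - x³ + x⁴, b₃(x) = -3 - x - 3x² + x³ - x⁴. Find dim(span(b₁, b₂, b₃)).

dim = 1

Represent each element by its coordinate vector in ℝ⁵.
Put the 5×3 matrix [b₁|b₂|b₃] into echelon form.
The echelon form has 1 nonzero row, so the rank is 1.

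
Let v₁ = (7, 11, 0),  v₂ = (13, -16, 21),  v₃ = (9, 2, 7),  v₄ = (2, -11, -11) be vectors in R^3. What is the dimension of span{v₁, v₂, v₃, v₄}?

Apply Gaussian elimination to the matrix whose rows are v₁, v₂, v₃, v₄.
The echelon form has 3 nonzero rows, so the rank is 3.
(With 4 elements in a 3-dimensional space the rank is at most 3.)

3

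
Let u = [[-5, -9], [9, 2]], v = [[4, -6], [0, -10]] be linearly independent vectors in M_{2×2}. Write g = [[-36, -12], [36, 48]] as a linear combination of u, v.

g = 4u - 4v

Take coordinate vectors relative to {E₁₁, E₁₂, E₂₁, E₂₂}.
Write g = a₁u + a₂v and equate components.
Back-substitution yields (a₁, a₂) = (4, -4).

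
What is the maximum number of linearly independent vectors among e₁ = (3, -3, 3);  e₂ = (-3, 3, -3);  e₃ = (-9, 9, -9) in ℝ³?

1

Put the 3×3 matrix [e₁|e₂|e₃] into echelon form.
Reduction leaves 1 leading entry, giving rank 1.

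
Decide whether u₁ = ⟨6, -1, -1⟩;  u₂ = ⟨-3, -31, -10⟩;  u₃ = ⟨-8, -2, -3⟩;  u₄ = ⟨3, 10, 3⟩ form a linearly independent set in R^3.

There are 4 vectors in a 3-dimensional space, so they cannot be linearly independent.

linearly dependent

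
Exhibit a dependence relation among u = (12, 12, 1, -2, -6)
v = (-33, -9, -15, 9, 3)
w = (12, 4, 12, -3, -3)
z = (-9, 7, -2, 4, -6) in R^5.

Solve the homogeneous system with u, v, w, z as columns by row-reducing the coefficient matrix.
A generator of the null space is (1, 1, 1, -1).

u + v + w - z = 0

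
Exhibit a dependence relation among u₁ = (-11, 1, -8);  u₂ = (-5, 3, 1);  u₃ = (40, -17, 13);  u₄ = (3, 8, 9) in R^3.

3u₁ + 2u₂ + u₃ + u₄ = 0

Write the vectors as columns of a matrix and find a nonzero vector in its null space.
The free variable yields coefficients (3, 2, 1, 1) (any nonzero multiple also works).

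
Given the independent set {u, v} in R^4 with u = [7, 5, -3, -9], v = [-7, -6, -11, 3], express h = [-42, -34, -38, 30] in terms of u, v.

Set up the augmented matrix [u | v | h] and row-reduce.
The system has the unique solution (α₁, α₂) = (-2, 4).

h = -2u + 4v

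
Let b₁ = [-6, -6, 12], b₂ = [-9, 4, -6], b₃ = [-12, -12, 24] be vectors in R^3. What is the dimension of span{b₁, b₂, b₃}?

dim = 2

Put the 3×3 matrix [b₁|b₂|b₃] into echelon form.
Exactly 2 pivots survive; hence the rank is 2.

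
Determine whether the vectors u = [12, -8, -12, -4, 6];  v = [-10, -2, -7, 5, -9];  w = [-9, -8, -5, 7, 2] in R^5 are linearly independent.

linearly independent

Row-reduce the matrix whose columns are u, v, w.
The reduction yields 3 nonzero rows, so the rank is 3.
Since rank = 3 (the number of vectors), the set is linearly independent.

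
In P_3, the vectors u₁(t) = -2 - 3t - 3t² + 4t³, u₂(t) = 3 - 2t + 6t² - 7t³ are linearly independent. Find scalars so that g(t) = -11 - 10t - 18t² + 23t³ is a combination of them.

Take coordinate vectors relative to {1, t, …, t³}.
Set up the augmented matrix [u₁ | u₂ | g] and row-reduce.
The system has the unique solution (α₁, α₂) = (4, -1).

g = 4u₁ - u₂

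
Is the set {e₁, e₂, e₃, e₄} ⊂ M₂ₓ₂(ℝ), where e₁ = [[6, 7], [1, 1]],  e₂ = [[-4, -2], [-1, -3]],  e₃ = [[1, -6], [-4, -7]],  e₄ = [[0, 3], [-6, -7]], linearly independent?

Take coordinates with respect to the standard basis {E₁₁, E₁₂, E₂₁, E₂₂}.
Row-reduce the matrix whose columns are e₁, e₂, e₃, e₄.
The reduction yields 4 nonzero rows, so the rank is 4.
Since rank = 4 (the number of vectors), the set is linearly independent.

linearly independent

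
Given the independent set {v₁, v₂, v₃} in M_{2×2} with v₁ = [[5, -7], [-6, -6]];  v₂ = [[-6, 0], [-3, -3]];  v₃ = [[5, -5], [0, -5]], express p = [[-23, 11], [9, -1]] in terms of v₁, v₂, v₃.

p = -3v₁ + 3v₂ + 2v₃

Take coordinate vectors relative to {E₁₁, E₁₂, E₂₁, E₂₂}.
Write p = α₁v₁ + … + α₃v₃ and equate components.
The system has the unique solution (α₁, α₂, α₃) = (-3, 3, 2).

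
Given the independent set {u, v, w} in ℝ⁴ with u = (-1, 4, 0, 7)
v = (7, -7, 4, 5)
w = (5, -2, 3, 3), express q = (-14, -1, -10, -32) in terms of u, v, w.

Solve the system with u, v, w as columns and q as the right-hand side.
Back-substitution yields (c₁, c₂, c₃) = (-3, -1, -2).

q = -3u - v - 2w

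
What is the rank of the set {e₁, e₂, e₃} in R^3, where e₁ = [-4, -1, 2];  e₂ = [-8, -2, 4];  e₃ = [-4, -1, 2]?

rank 1

Row-reduce the 3×3 matrix with these as rows.
Reduction leaves 1 leading entry, giving rank 1.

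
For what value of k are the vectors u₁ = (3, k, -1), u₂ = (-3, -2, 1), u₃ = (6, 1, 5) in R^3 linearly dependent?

Dependence holds iff the 3×3 matrix [u₁ u₂ u₃] is singular.
The determinant works out to 21*k - 42.
Solving 21*k - 42 = 0 yields k = 2.

k = 2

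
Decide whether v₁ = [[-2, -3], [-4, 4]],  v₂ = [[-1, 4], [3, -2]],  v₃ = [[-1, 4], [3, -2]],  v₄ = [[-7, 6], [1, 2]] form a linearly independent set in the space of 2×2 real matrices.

Write each element as a coordinate vector in ℝ⁴ using {E₁₁, E₁₂, E₂₁, E₂₂}.
Two of the vectors are equal, giving an immediate dependence.

linearly dependent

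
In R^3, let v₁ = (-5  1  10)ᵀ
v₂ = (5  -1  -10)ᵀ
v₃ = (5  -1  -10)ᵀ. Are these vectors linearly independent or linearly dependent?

linearly dependent

Two of the vectors are equal, giving an immediate dependence.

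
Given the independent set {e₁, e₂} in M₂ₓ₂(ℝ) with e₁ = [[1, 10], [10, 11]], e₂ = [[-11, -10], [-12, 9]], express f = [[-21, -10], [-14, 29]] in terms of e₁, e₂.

f = e₁ + 2e₂

Identify each element with its coordinate vector in ℝ⁴ via {E₁₁, E₁₂, E₂₁, E₂₂}.
Since e₁, e₂ are independent, the coefficients expressing f are uniquely determined by a linear system.
Row-reducing the augmented matrix gives the unique coefficients (a₁, a₂) = (1, 2).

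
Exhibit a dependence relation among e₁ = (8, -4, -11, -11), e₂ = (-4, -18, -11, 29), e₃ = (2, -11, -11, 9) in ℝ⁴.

e₁ + e₂ - 2e₃ = 0

Write the vectors as columns of a matrix and find a nonzero vector in its null space.
The free variable yields coefficients (1, 1, -2) (any nonzero multiple also works).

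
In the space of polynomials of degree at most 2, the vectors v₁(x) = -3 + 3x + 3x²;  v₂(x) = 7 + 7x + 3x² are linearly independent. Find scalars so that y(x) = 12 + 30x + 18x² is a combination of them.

y = 3v₁ + 3v₂

Work in coordinates with respect to the standard basis {1, x, x²}.
Set up the augmented matrix [v₁ | v₂ | y] and row-reduce.
The system has the unique solution (a₁, a₂) = (3, 3).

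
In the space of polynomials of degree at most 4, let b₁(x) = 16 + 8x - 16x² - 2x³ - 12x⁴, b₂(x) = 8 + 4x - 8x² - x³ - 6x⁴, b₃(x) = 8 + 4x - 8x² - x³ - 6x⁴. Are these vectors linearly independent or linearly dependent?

Take coordinates with respect to the standard basis {1, x, …, x⁴}.
Two of the vectors are equal, giving an immediate dependence.

linearly dependent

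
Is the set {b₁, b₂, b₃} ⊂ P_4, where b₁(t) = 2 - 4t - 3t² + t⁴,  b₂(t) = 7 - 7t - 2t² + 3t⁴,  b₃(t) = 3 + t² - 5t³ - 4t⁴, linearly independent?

linearly independent

Take coordinates with respect to the standard basis {1, t, …, t⁴}.
Row-reduce the matrix whose columns are b₁, b₂, b₃.
The reduction yields 3 nonzero rows, so the rank is 3.
Since rank = 3 (the number of vectors), the set is linearly independent.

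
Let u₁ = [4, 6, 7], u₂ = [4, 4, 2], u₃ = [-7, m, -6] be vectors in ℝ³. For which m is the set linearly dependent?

Dependence holds iff the 3×3 matrix [u₁ u₂ u₃] is singular.
The determinant works out to 20*m + 160.
This vanishes exactly when m = -8.

m = -8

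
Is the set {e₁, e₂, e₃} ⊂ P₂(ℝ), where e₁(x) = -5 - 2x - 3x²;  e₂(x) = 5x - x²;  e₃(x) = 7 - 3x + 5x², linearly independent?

Write each element as a coordinate vector in ℝ³ using {1, x, x²}.
The matrix [e₁|e₂|e₃] has determinant 9.
A nonzero determinant means the columns are linearly independent.

linearly independent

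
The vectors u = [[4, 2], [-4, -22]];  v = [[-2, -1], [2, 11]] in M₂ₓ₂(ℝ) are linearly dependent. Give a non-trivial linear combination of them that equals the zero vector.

u + 2v = 0

Take coordinates with respect to {E₁₁, E₁₂, E₂₁, E₂₂}.
Set up α₁u + α₂v = 0 and solve the homogeneous system.
The free variable yields coefficients (1, 2) (any nonzero multiple also works).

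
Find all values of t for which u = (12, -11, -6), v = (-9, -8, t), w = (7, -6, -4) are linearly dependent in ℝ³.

t = 24

Dependence holds iff the 3×3 matrix [u v w] is singular.
Expanding, det = 120 - 5*t.
Setting this to zero gives t = 24.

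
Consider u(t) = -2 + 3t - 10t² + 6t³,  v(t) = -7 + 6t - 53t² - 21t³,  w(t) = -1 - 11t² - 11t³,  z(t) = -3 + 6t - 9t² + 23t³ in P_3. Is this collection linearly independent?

Write each element as a coordinate vector in ℝ⁴ using {1, t, …, t³}.
Form the 4×4 matrix with these as columns; its determinant is 0.
A zero determinant means the columns are linearly dependent.
Indeed 2u - v + 3w = 0.

linearly dependent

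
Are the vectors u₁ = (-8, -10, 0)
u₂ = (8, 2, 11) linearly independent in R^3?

linearly independent

Place the vectors as rows of a 2×3 matrix and reduce to echelon form.
The reduction yields 2 nonzero rows, so the rank is 2.
Since rank = 2 (the number of vectors), the set is linearly independent.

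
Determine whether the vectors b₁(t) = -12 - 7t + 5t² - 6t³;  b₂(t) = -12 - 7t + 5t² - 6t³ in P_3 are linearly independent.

linearly dependent

Write each element as a coordinate vector in ℝ⁴ using {1, t, …, t³}.
Place the vectors as rows of a 2×4 matrix and reduce to echelon form.
The reduction yields 1 nonzero row, so the rank is 1.
Since rank 1 < 2, the set is linearly dependent.
Indeed b₁ - b₂ = 0.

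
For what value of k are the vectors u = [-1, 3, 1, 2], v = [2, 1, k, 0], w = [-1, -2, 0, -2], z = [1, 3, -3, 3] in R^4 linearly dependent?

Place the vectors as rows of a 4×4 matrix; dependence ⇔ determinant zero.
Cofactor expansion gives det = 25 - k.
This vanishes exactly when k = 25.

k = 25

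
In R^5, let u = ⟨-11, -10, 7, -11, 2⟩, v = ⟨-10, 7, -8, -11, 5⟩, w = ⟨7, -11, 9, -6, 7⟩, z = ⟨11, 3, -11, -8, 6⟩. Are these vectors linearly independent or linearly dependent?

linearly independent

Place the vectors as rows of a 4×5 matrix and reduce to echelon form.
The reduction yields 4 nonzero rows, so the rank is 4.
Since rank = 4 (the number of vectors), the set is linearly independent.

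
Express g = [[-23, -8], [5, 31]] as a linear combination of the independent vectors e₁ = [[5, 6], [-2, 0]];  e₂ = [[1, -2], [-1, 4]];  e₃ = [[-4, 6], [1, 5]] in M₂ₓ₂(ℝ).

g = -3e₁ + 4e₂ + 3e₃

Take coordinate vectors relative to {E₁₁, E₁₂, E₂₁, E₂₂}.
Solve the system with e₁, e₂, e₃ as columns and g as the right-hand side.
Row-reducing the augmented matrix gives the unique coefficients (c₁, c₂, c₃) = (-3, 4, 3).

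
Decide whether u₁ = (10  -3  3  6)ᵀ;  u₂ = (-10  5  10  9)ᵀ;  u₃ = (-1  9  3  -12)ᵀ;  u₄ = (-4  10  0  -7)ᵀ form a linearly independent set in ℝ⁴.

linearly independent

Form the 4×4 matrix with these as columns; its determinant is -10659.
A nonzero determinant means the columns are linearly independent.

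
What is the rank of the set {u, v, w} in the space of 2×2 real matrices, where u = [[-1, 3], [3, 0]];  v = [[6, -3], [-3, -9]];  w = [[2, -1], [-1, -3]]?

Represent each element by its coordinate vector in ℝ⁴.
Row-reduce the 3×4 matrix with these as rows.
The echelon form has 2 nonzero rows, so the rank is 2.

2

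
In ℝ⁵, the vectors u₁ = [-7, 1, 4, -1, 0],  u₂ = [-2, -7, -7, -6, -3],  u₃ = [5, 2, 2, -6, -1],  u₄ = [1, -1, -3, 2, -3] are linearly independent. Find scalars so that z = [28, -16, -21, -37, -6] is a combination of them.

z = -3u₁ + 3u₂ + 3u₃ - 2u₄

Write z = c₁u₁ + … + c₄u₄ and equate components.
The system has the unique solution (c₁, …, c₄) = (-3, 3, 3, -2).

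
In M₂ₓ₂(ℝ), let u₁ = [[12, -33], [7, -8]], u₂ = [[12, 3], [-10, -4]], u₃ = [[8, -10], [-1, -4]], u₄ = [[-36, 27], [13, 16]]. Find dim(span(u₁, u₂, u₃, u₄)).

2

Pass to coordinate vectors with respect to the basis {E₁₁, E₁₂, E₂₁, E₂₂}.
Apply Gaussian elimination to the matrix whose rows are u₁, u₂, u₃, u₄.
Exactly 2 pivots survive; hence the rank is 2.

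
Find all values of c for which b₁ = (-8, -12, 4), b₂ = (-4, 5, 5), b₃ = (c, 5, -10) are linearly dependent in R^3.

The set is linearly dependent precisely when det[b₁; b₂; b₃] = 0.
Expanding, det = 1000 - 80*c.
Solving 1000 - 80*c = 0 yields c = 25/2.

c = 25/2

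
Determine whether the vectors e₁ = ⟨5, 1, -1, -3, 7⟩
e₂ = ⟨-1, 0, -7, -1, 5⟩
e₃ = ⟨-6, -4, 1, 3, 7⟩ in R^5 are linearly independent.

Row-reduce the matrix whose columns are e₁, e₂, e₃.
The reduction yields 3 nonzero rows, so the rank is 3.
Since rank = 3 (the number of vectors), the set is linearly independent.

linearly independent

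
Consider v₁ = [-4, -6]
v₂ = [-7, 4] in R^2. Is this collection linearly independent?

Row-reduce the matrix whose columns are v₁, v₂.
The reduction yields 2 nonzero rows, so the rank is 2.
Since rank = 2 (the number of vectors), the set is linearly independent.

linearly independent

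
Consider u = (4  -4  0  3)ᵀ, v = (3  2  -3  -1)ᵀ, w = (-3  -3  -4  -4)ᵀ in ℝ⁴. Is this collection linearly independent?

Place the vectors as rows of a 3×4 matrix and reduce to echelon form.
The reduction yields 3 nonzero rows, so the rank is 3.
Since rank = 3 (the number of vectors), the set is linearly independent.

linearly independent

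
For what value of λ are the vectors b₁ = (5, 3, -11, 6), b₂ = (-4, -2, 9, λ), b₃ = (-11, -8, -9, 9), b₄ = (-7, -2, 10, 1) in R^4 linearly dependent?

The set is linearly dependent precisely when det[b₁; b₂; b₃; b₄] = 0.
The determinant works out to 403*λ + 1612.
This vanishes exactly when λ = -4.

λ = -4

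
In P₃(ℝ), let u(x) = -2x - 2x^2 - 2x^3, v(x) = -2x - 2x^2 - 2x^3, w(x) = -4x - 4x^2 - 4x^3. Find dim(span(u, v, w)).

1

Represent each element by its coordinate vector in ℝ⁴.
Row-reduce the 3×4 matrix with these as rows.
Exactly 1 pivot survives; hence the rank is 1.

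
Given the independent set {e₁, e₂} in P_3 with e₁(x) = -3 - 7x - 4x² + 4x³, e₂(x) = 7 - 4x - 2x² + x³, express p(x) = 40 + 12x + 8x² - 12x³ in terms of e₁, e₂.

Identify each element with its coordinate vector in ℝ⁴ via {1, x, …, x³}.
Since e₁, e₂ are independent, the coefficients expressing p are uniquely determined by a linear system.
The system has the unique solution (α₁, α₂) = (-4, 4).

p = -4e₁ + 4e₂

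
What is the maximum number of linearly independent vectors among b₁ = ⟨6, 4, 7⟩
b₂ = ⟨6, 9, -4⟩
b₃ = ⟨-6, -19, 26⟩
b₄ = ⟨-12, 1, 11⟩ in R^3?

3

Put the 3×4 matrix [b₁|b₂|b₃|b₄] into echelon form.
There are 3 pivot columns, so rank = 3.
(With 4 elements in a 3-dimensional space the rank is at most 3.)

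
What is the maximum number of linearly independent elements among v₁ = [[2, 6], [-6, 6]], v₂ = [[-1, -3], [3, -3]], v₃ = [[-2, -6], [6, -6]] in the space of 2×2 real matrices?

Pass to coordinate vectors with respect to the basis {E₁₁, E₁₂, E₂₁, E₂₂}.
Put the 4×3 matrix [v₁|v₂|v₃] into echelon form.
Reduction leaves 1 leading entry, giving rank 1.

1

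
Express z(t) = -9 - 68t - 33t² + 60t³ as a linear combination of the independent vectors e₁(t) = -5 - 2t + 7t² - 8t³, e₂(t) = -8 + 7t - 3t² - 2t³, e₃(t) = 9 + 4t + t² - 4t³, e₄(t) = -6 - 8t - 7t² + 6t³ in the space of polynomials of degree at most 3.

Take coordinate vectors relative to {1, t, …, t³}.
Write z = a₁e₁ + … + a₄e₄ and equate components.
Row-reducing the augmented matrix gives the unique coefficients (a₁, …, a₄) = (-2, -4, -3, 4).

z = -2e₁ - 4e₂ - 3e₃ + 4e₄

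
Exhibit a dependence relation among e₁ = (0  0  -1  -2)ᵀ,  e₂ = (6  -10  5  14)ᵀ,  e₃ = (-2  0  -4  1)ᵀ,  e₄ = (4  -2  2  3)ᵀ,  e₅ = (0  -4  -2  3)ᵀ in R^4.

3e₁ + e₂ + e₃ - e₄ - 2e₅ = 0

Write the vectors as columns of a matrix and find a nonzero vector in its null space.
The free variable yields coefficients (3, 1, 1, -1, -2) (any nonzero multiple also works).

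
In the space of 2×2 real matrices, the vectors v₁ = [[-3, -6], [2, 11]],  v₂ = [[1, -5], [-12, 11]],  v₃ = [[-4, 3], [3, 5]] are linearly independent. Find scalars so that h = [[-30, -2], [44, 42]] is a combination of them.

h = 4v₁ - 2v₂ + 4v₃

Identify each element with its coordinate vector in ℝ⁴ via {E₁₁, E₁₂, E₂₁, E₂₂}.
Write h = α₁v₁ + … + α₃v₃ and equate components.
Back-substitution yields (α₁, α₂, α₃) = (4, -2, 4).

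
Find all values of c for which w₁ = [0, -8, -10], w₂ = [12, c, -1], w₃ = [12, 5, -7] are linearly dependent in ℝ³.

c = 49/5

The vectors are dependent exactly when the determinant of the matrix with rows w₁, w₂, w₃ vanishes.
Cofactor expansion gives det = 120*c - 1176.
This vanishes exactly when c = 49/5.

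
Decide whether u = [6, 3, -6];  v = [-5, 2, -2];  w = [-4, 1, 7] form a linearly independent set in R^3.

The matrix [u|v|w] has determinant 207.
A nonzero determinant means the columns are linearly independent.

linearly independent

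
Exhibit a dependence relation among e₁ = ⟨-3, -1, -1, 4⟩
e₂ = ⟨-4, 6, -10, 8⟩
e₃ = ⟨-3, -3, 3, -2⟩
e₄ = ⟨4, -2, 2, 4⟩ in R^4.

2e₁ - e₂ - 2e₃ - e₄ = 0

Row-reduce the matrix with e₁, e₂, e₃, e₄ as columns; the null space gives the coefficients.
A generator of the null space is (2, -1, -2, -1).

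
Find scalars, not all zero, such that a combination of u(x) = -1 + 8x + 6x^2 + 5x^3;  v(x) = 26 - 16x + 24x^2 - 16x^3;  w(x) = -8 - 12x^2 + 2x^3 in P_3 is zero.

2u + v + 3w = 0

Take coordinates with respect to {1, x, …, x^3}.
Set up α₁u + … + α₃w = 0 and solve the homogeneous system.
A generator of the null space is (2, 1, 3).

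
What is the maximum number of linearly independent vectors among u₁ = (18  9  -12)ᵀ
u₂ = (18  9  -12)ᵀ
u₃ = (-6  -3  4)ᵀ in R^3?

1

Apply Gaussian elimination to the matrix whose rows are u₁, u₂, u₃.
Exactly 1 pivot survives; hence the rank is 1.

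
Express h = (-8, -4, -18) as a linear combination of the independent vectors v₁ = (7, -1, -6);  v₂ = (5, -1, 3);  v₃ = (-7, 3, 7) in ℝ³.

Solve the system with v₁, v₂, v₃ as columns and h as the right-hand side.
Row-reducing the augmented matrix gives the unique coefficients (c₁, c₂, c₃) = (-2, -3, -3).

h = -2v₁ - 3v₂ - 3v₃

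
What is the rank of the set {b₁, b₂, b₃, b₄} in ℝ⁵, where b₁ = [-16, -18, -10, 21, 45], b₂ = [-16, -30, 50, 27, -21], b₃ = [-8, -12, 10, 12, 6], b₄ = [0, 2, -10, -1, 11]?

2

Put the 5×4 matrix [b₁|b₂|b₃|b₄] into echelon form.
There are 2 pivot columns, so rank = 2.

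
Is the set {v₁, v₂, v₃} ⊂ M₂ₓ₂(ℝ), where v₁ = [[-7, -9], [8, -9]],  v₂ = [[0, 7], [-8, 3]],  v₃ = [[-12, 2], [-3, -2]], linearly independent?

linearly independent

Take coordinates with respect to the standard basis {E₁₁, E₁₂, E₂₁, E₂₂}.
Row-reduce the matrix whose columns are v₁, v₂, v₃.
The reduction yields 3 nonzero rows, so the rank is 3.
Since rank = 3 (the number of vectors), the set is linearly independent.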